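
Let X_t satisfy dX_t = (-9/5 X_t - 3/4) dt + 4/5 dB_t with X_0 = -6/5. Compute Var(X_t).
Var(X_t) = 8/45 - 8*exp(-18*t/5)/45

The variance V(t) = Var(X_t) satisfies V'(t) = 2 a V(t) + c^2 with V(0) = 0 (drift coefficient is linear in X, diffusion is constant). With a = -9/5, c = 4/5, the solution is
  V(t) = (c^2 / (2 a)) * (exp(2 a t) - 1)
       = ((4/5)^2 / (2*(-9/5))) * (exp((-18/5) t) - 1)
       = 8/45 - 8*exp(-18*t/5)/45.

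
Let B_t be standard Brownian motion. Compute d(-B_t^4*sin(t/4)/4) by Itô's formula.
d(-B_t^4*sin(t/4)/4) = (-B_t^2*(B_t^2*cos(t/4) + 24*sin(t/4))/16) dt + (-B_t^3*sin(t/4)) dB_t

Itô's formula for f(t, x): d f(t, B_t) = (f_t + (1/2) f_xx) dt + f_x dB_t. Compute partials of f(t, x) = -x^4*sin(t/4)/4:
  f_t(t,x)  = -x^4*cos(t/4)/16
  f_x(t,x)  = -x^3*sin(t/4)
  f_xx(t,x) = -3*x^2*sin(t/4)
Assemble drift = f_t + (1/2) f_xx = -x^2*(x^2*cos(t/4) + 24*sin(t/4))/16 and diffusion = f_x = -x^3*sin(t/4). Substituting x = B_t:
  d(-B_t^4*sin(t/4)/4) = (-B_t^2*(B_t^2*cos(t/4) + 24*sin(t/4))/16) dt + (-B_t^3*sin(t/4)) dB_t.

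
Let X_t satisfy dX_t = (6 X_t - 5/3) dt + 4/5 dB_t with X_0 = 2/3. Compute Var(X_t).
Var(X_t) = 4*exp(12*t)/75 - 4/75

The variance V(t) = Var(X_t) satisfies V'(t) = 2 a V(t) + c^2 with V(0) = 0 (drift coefficient is linear in X, diffusion is constant). With a = 6, c = 4/5, the solution is
  V(t) = (c^2 / (2 a)) * (exp(2 a t) - 1)
       = ((4/5)^2 / (2*6)) * (exp(12 t) - 1)
       = 4*exp(12*t)/75 - 4/75.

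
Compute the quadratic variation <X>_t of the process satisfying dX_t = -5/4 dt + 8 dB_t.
<X>_t = 64*t

For an Itô process dX_t = a(t) dt + b(t) dB_t, the quadratic variation is <X>_t = int_0^t b(s)^2 ds (the drift term does not contribute). Here b(s) = 8, so
  b(s)^2 = 64.
Integrating from 0 to t:
  <X>_t = int_0^t (64) ds = 64*t.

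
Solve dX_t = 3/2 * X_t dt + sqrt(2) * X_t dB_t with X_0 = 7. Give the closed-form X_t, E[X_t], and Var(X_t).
X_t = 7 * exp((1/2) t + (sqrt(2)) B_t); E[X_t] = 7*exp(3*t/2); Var(X_t) = 49*(exp(2*t) - 1)*exp(3*t)

For GBM dX = mu X dt + sigma X dB with X_0 = x_0, apply Itô to Y = log X: dY = (mu - sigma^2/2) dt + sigma dB, so Y_t = log(x_0) + (mu - sigma^2/2) t + sigma B_t and hence X_t = x_0 * exp((mu - sigma^2/2) t + sigma B_t).
With mu = 3/2, sigma = sqrt(2), x_0 = 7, this gives:
  X_t = 7 * exp((1/2) * t + (sqrt(2)) * B_t).
Since sigma*B_t ~ Normal(0, sigma^2 t), E[exp(sigma*B_t)] = exp(sigma^2 t / 2); so E[X_t] = x_0 * exp((mu - sigma^2/2) t) * exp(sigma^2 t / 2) = x_0 * exp(mu t) = 7*exp(3*t/2).
Var(X_t) = E[X_t^2] - (E[X_t])^2 = x_0^2 * exp(2 mu t) * (exp(sigma^2 t) - 1) = 49*(exp(2*t) - 1)*exp(3*t).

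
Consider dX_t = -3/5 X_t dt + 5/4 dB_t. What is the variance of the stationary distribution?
lim Var(X_t) = 125/96

The OU SDE dX = -theta X dt + sigma dB admits the integrating factor exp(theta t): d(exp(theta t) X_t) = sigma exp(theta t) dB_t. Integrating from 0 to t gives X_t = x_0 * exp(-theta t) + sigma * int_0^t exp(-theta (t-s)) dB_s for any initial x_0. The Itô integral has variance (by the Itô isometry) sigma^2 * int_0^t exp(-2 theta (t - s)) ds = sigma^2 * (1 - exp(-2 theta t)) / (2 theta), independent of x_0.
With theta = 3/5, sigma = 5/4:
  Var(X_t) = (5/4)^2 * (1 - exp(-2*3/5 t)) / (2 * 3/5) = 125/96 - 125*exp(-6*t/5)/96.
As t -> infinity, exp(-2*3/5 t) -> 0, so the stationary variance is sigma^2 / (2 theta) = 125/96.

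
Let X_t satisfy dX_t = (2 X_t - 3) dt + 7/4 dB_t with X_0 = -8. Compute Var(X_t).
Var(X_t) = 49*exp(4*t)/64 - 49/64

The variance V(t) = Var(X_t) satisfies V'(t) = 2 a V(t) + c^2 with V(0) = 0 (drift coefficient is linear in X, diffusion is constant). With a = 2, c = 7/4, the solution is
  V(t) = (c^2 / (2 a)) * (exp(2 a t) - 1)
       = ((7/4)^2 / (2*2)) * (exp(4 t) - 1)
       = 49*exp(4*t)/64 - 49/64.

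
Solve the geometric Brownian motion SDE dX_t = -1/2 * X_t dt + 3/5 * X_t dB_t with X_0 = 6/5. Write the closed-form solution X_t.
X_t = 6/5 * exp((-17/25) * t + (3/5) * B_t)

For GBM dX = mu X dt + sigma X dB with X_0 = x_0, apply Itô to Y = log X: dY = (mu - sigma^2/2) dt + sigma dB, so Y_t = log(x_0) + (mu - sigma^2/2) t + sigma B_t and hence X_t = x_0 * exp((mu - sigma^2/2) t + sigma B_t).
With mu = -1/2, sigma = 3/5, x_0 = 6/5, this gives:
  X_t = 6/5 * exp((-17/25) * t + (3/5) * B_t).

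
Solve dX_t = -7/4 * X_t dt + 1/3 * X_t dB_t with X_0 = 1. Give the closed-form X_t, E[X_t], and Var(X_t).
X_t = 1 * exp((-65/36) t + (1/3) B_t); E[X_t] = exp(-7*t/4); Var(X_t) = (exp(t/9) - 1)*exp(-7*t/2)

For GBM dX = mu X dt + sigma X dB with X_0 = x_0, apply Itô to Y = log X: dY = (mu - sigma^2/2) dt + sigma dB, so Y_t = log(x_0) + (mu - sigma^2/2) t + sigma B_t and hence X_t = x_0 * exp((mu - sigma^2/2) t + sigma B_t).
With mu = -7/4, sigma = 1/3, x_0 = 1, this gives:
  X_t = 1 * exp((-65/36) * t + (1/3) * B_t).
Since sigma*B_t ~ Normal(0, sigma^2 t), E[exp(sigma*B_t)] = exp(sigma^2 t / 2); so E[X_t] = x_0 * exp((mu - sigma^2/2) t) * exp(sigma^2 t / 2) = x_0 * exp(mu t) = exp(-7*t/4).
Var(X_t) = E[X_t^2] - (E[X_t])^2 = x_0^2 * exp(2 mu t) * (exp(sigma^2 t) - 1) = (exp(t/9) - 1)*exp(-7*t/2).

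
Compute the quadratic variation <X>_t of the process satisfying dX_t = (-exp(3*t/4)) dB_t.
<X>_t = 2*exp(3*t/2)/3 - 2/3

For an Itô process dX_t = a(t) dt + b(t) dB_t, the quadratic variation is <X>_t = int_0^t b(s)^2 ds (the drift term does not contribute). Here b(s) = -exp(3*s/4), so
  b(s)^2 = exp(3*s/2).
Integrating from 0 to t:
  <X>_t = int_0^t (exp(3*s/2)) ds = 2*exp(3*t/2)/3 - 2/3.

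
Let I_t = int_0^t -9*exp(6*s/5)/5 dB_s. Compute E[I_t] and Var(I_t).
E[I_t] = 0; Var(I_t) = 27*exp(12*t/5)/20 - 27/20

The Itô integral of a deterministic integrand f(s) has mean 0 because each increment f(s) * (B_{s+ds} - B_s) has mean 0. By the Itô isometry:
  Var( int_0^t f(s) dB_s ) = E[ (int_0^t f(s) dB_s)^2 ] = int_0^t f(s)^2 ds.
Here f(s) = -9*exp(6*s/5)/5, so f(s)^2 = 81*exp(12*s/5)/25. Integrate:
  int_0^t (81*exp(12*s/5)/25) ds = 27*exp(12*t/5)/20 - 27/20.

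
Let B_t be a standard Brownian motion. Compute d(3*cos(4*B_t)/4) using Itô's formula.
d(3*cos(4*B_t)/4) = (-6*cos(4*B_t)) dt + (-3*sin(4*B_t)) dB_t

Itô's formula for f(B_t) gives d f(B_t) = f'(B_t) dB_t + (1/2) f''(B_t) dt. Compute derivatives of f(x) = 3*cos(4*x)/4:
  f'(x)  = -3*sin(4*x)
  f''(x) = -12*cos(4*x)
Substitute x = B_t and multiply the f'' term by 1/2:
  drift     = (1/2) * (-12*cos(4*x)) evaluated at B_t = -6*cos(4*B_t)
  diffusion = (-3*sin(4*x)) evaluated at B_t = -3*sin(4*B_t)
Therefore d(3*cos(4*B_t)/4) = (-6*cos(4*B_t)) dt + (-3*sin(4*B_t)) dB_t.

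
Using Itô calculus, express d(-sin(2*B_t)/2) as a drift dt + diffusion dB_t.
d(-sin(2*B_t)/2) = (sin(2*B_t)) dt + (-cos(2*B_t)) dB_t

Itô's formula for f(B_t) gives d f(B_t) = f'(B_t) dB_t + (1/2) f''(B_t) dt. Compute derivatives of f(x) = -sin(2*x)/2:
  f'(x)  = -cos(2*x)
  f''(x) = 2*sin(2*x)
Substitute x = B_t and multiply the f'' term by 1/2:
  drift     = (1/2) * (2*sin(2*x)) evaluated at B_t = sin(2*B_t)
  diffusion = (-cos(2*x)) evaluated at B_t = -cos(2*B_t)
Therefore d(-sin(2*B_t)/2) = (sin(2*B_t)) dt + (-cos(2*B_t)) dB_t.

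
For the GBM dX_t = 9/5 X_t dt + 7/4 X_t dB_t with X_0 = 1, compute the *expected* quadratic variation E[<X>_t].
E[<X>_t] = 245*exp(533*t/80)/533 - 245/533

<X>_t = int_0^t ((7/4) * X_s)^2 ds. Taking expectation inside the integral: E[<X>_t] = (7/4)^2 * int_0^t E[X_s^2] ds. For GBM, E[X_s^2] = x_0^2 * exp((2 mu + sigma^2) s). Integrating:
  E[<X>_t] = (7/4)^2 * 1^2 * (exp((2*(9/5) + (7/4)^2) t) - 1) / (2*(9/5) + (7/4)^2)
           = (7/4)^2 * 1^2 * (exp((533/80) t) - 1) / (533/80) = 245*exp(533*t/80)/533 - 245/533.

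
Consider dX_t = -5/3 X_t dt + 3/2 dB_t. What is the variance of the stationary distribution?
lim Var(X_t) = 27/40

The OU SDE dX = -theta X dt + sigma dB admits the integrating factor exp(theta t): d(exp(theta t) X_t) = sigma exp(theta t) dB_t. Integrating from 0 to t gives X_t = x_0 * exp(-theta t) + sigma * int_0^t exp(-theta (t-s)) dB_s for any initial x_0. The Itô integral has variance (by the Itô isometry) sigma^2 * int_0^t exp(-2 theta (t - s)) ds = sigma^2 * (1 - exp(-2 theta t)) / (2 theta), independent of x_0.
With theta = 5/3, sigma = 3/2:
  Var(X_t) = (3/2)^2 * (1 - exp(-2*5/3 t)) / (2 * 5/3) = 27/40 - 27*exp(-10*t/3)/40.
As t -> infinity, exp(-2*5/3 t) -> 0, so the stationary variance is sigma^2 / (2 theta) = 27/40.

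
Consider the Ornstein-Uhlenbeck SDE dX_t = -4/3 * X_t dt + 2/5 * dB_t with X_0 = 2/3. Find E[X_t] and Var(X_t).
E[X_t] = 2*exp(-4*t/3)/3; Var(X_t) = 3/50 - 3*exp(-8*t/3)/50

The OU SDE dX = -theta X dt + sigma dB admits the integrating factor exp(theta t): d(exp(theta t) X_t) = sigma exp(theta t) dB_t. Integrating from 0 to t:
  X_t = x_0 * exp(-theta t) + sigma * int_0^t exp(-theta (t-s)) dB_s.
The Itô integral has mean 0 and (by the Itô isometry) variance sigma^2 * int_0^t exp(-2 theta (t - s)) ds = sigma^2 * (1 - exp(-2 theta t)) / (2 theta).
With theta = 4/3, sigma = 2/5, x_0 = 2/3:
  E[X_t] = 2/3 * exp(-4/3 t) = 2*exp(-4*t/3)/3
  Var(X_t) = (2/5)^2 * (1 - exp(-2*4/3 t)) / (2 * 4/3) = 3/50 - 3*exp(-8*t/3)/50.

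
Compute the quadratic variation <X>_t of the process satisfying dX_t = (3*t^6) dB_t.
<X>_t = 9*t^13/13

For an Itô process dX_t = a(t) dt + b(t) dB_t, the quadratic variation is <X>_t = int_0^t b(s)^2 ds (the drift term does not contribute). Here b(s) = 3*s^6, so
  b(s)^2 = 9*s^12.
Integrating from 0 to t:
  <X>_t = int_0^t (9*s^12) ds = 9*t^13/13.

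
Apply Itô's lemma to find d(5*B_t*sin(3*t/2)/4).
d(5*B_t*sin(3*t/2)/4) = (15*B_t*cos(3*t/2)/8) dt + (5*sin(3*t/2)/4) dB_t

Itô's formula for f(t, x): d f(t, B_t) = (f_t + (1/2) f_xx) dt + f_x dB_t. Compute partials of f(t, x) = 5*x*sin(3*t/2)/4:
  f_t(t,x)  = 15*x*cos(3*t/2)/8
  f_x(t,x)  = 5*sin(3*t/2)/4
  f_xx(t,x) = 0
Assemble drift = f_t + (1/2) f_xx = 15*x*cos(3*t/2)/8 and diffusion = f_x = 5*sin(3*t/2)/4. Substituting x = B_t:
  d(5*B_t*sin(3*t/2)/4) = (15*B_t*cos(3*t/2)/8) dt + (5*sin(3*t/2)/4) dB_t.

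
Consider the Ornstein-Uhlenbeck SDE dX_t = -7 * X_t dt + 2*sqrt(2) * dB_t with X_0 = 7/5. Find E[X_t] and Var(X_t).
E[X_t] = 7*exp(-7*t)/5; Var(X_t) = 4/7 - 4*exp(-14*t)/7

The OU SDE dX = -theta X dt + sigma dB admits the integrating factor exp(theta t): d(exp(theta t) X_t) = sigma exp(theta t) dB_t. Integrating from 0 to t:
  X_t = x_0 * exp(-theta t) + sigma * int_0^t exp(-theta (t-s)) dB_s.
The Itô integral has mean 0 and (by the Itô isometry) variance sigma^2 * int_0^t exp(-2 theta (t - s)) ds = sigma^2 * (1 - exp(-2 theta t)) / (2 theta).
With theta = 7, sigma = 2*sqrt(2), x_0 = 7/5:
  E[X_t] = 7/5 * exp(-7 t) = 7*exp(-7*t)/5
  Var(X_t) = (2*sqrt(2))^2 * (1 - exp(-2*7 t)) / (2 * 7) = 4/7 - 4*exp(-14*t)/7.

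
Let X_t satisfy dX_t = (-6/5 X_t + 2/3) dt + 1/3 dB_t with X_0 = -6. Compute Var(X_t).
Var(X_t) = 5/108 - 5*exp(-12*t/5)/108

The variance V(t) = Var(X_t) satisfies V'(t) = 2 a V(t) + c^2 with V(0) = 0 (drift coefficient is linear in X, diffusion is constant). With a = -6/5, c = 1/3, the solution is
  V(t) = (c^2 / (2 a)) * (exp(2 a t) - 1)
       = ((1/3)^2 / (2*(-6/5))) * (exp((-12/5) t) - 1)
       = 5/108 - 5*exp(-12*t/5)/108.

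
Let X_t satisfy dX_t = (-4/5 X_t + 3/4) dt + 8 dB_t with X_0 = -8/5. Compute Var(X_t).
Var(X_t) = 40 - 40*exp(-8*t/5)

The variance V(t) = Var(X_t) satisfies V'(t) = 2 a V(t) + c^2 with V(0) = 0 (drift coefficient is linear in X, diffusion is constant). With a = -4/5, c = 8, the solution is
  V(t) = (c^2 / (2 a)) * (exp(2 a t) - 1)
       = (8^2 / (2*(-4/5))) * (exp((-8/5) t) - 1)
       = 40 - 40*exp(-8*t/5).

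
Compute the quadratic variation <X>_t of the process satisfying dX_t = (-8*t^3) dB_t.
<X>_t = 64*t^7/7

For an Itô process dX_t = a(t) dt + b(t) dB_t, the quadratic variation is <X>_t = int_0^t b(s)^2 ds (the drift term does not contribute). Here b(s) = -8*s^3, so
  b(s)^2 = 64*s^6.
Integrating from 0 to t:
  <X>_t = int_0^t (64*s^6) ds = 64*t^7/7.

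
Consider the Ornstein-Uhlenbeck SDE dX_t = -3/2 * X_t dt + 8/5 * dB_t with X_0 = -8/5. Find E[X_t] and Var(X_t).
E[X_t] = -8*exp(-3*t/2)/5; Var(X_t) = 64/75 - 64*exp(-3*t)/75

The OU SDE dX = -theta X dt + sigma dB admits the integrating factor exp(theta t): d(exp(theta t) X_t) = sigma exp(theta t) dB_t. Integrating from 0 to t:
  X_t = x_0 * exp(-theta t) + sigma * int_0^t exp(-theta (t-s)) dB_s.
The Itô integral has mean 0 and (by the Itô isometry) variance sigma^2 * int_0^t exp(-2 theta (t - s)) ds = sigma^2 * (1 - exp(-2 theta t)) / (2 theta).
With theta = 3/2, sigma = 8/5, x_0 = -8/5:
  E[X_t] = -8/5 * exp(-3/2 t) = -8*exp(-3*t/2)/5
  Var(X_t) = (8/5)^2 * (1 - exp(-2*3/2 t)) / (2 * 3/2) = 64/75 - 64*exp(-3*t)/75.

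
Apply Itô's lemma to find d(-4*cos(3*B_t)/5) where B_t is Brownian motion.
d(-4*cos(3*B_t)/5) = (18*cos(3*B_t)/5) dt + (12*sin(3*B_t)/5) dB_t

Itô's formula for f(B_t) gives d f(B_t) = f'(B_t) dB_t + (1/2) f''(B_t) dt. Compute derivatives of f(x) = -4*cos(3*x)/5:
  f'(x)  = 12*sin(3*x)/5
  f''(x) = 36*cos(3*x)/5
Substitute x = B_t and multiply the f'' term by 1/2:
  drift     = (1/2) * (36*cos(3*x)/5) evaluated at B_t = 18*cos(3*B_t)/5
  diffusion = (12*sin(3*x)/5) evaluated at B_t = 12*sin(3*B_t)/5
Therefore d(-4*cos(3*B_t)/5) = (18*cos(3*B_t)/5) dt + (12*sin(3*B_t)/5) dB_t.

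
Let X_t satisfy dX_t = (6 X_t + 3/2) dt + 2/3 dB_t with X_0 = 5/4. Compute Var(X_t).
Var(X_t) = exp(12*t)/27 - 1/27

The variance V(t) = Var(X_t) satisfies V'(t) = 2 a V(t) + c^2 with V(0) = 0 (drift coefficient is linear in X, diffusion is constant). With a = 6, c = 2/3, the solution is
  V(t) = (c^2 / (2 a)) * (exp(2 a t) - 1)
       = ((2/3)^2 / (2*6)) * (exp(12 t) - 1)
       = exp(12*t)/27 - 1/27.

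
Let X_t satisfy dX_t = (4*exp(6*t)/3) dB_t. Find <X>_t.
<X>_t = 4*exp(12*t)/27 - 4/27

For an Itô process dX_t = a(t) dt + b(t) dB_t, the quadratic variation is <X>_t = int_0^t b(s)^2 ds (the drift term does not contribute). Here b(s) = 4*exp(6*s)/3, so
  b(s)^2 = 16*exp(12*s)/9.
Integrating from 0 to t:
  <X>_t = int_0^t (16*exp(12*s)/9) ds = 4*exp(12*t)/27 - 4/27.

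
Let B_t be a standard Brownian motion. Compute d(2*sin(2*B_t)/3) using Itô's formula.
d(2*sin(2*B_t)/3) = (-4*sin(2*B_t)/3) dt + (4*cos(2*B_t)/3) dB_t

Itô's formula for f(B_t) gives d f(B_t) = f'(B_t) dB_t + (1/2) f''(B_t) dt. Compute derivatives of f(x) = 2*sin(2*x)/3:
  f'(x)  = 4*cos(2*x)/3
  f''(x) = -8*sin(2*x)/3
Substitute x = B_t and multiply the f'' term by 1/2:
  drift     = (1/2) * (-8*sin(2*x)/3) evaluated at B_t = -4*sin(2*B_t)/3
  diffusion = (4*cos(2*x)/3) evaluated at B_t = 4*cos(2*B_t)/3
Therefore d(2*sin(2*B_t)/3) = (-4*sin(2*B_t)/3) dt + (4*cos(2*B_t)/3) dB_t.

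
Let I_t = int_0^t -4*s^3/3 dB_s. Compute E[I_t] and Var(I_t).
E[I_t] = 0; Var(I_t) = 16*t^7/63

The Itô integral of a deterministic integrand f(s) has mean 0 because each increment f(s) * (B_{s+ds} - B_s) has mean 0. By the Itô isometry:
  Var( int_0^t f(s) dB_s ) = E[ (int_0^t f(s) dB_s)^2 ] = int_0^t f(s)^2 ds.
Here f(s) = -4*s^3/3, so f(s)^2 = 16*s^6/9. Integrate:
  int_0^t (16*s^6/9) ds = 16*t^7/63.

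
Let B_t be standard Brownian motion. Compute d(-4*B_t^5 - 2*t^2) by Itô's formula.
d(-4*B_t^5 - 2*t^2) = (-40*B_t^3 - 4*t) dt + (-20*B_t^4) dB_t

Itô's formula for f(t, x): d f(t, B_t) = (f_t + (1/2) f_xx) dt + f_x dB_t. Compute partials of f(t, x) = -2*t^2 - 4*x^5:
  f_t(t,x)  = -4*t
  f_x(t,x)  = -20*x^4
  f_xx(t,x) = -80*x^3
Assemble drift = f_t + (1/2) f_xx = -4*t - 40*x^3 and diffusion = f_x = -20*x^4. Substituting x = B_t:
  d(-4*B_t^5 - 2*t^2) = (-40*B_t^3 - 4*t) dt + (-20*B_t^4) dB_t.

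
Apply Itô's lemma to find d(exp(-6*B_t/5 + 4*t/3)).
d(exp(-6*B_t/5 + 4*t/3)) = (154*exp(-6*B_t/5 + 4*t/3)/75) dt + (-6*exp(-6*B_t/5 + 4*t/3)/5) dB_t

Itô's formula for f(t, x): d f(t, B_t) = (f_t + (1/2) f_xx) dt + f_x dB_t. Compute partials of f(t, x) = exp(4*t/3 - 6*x/5):
  f_t(t,x)  = 4*exp(4*t/3 - 6*x/5)/3
  f_x(t,x)  = -6*exp(4*t/3 - 6*x/5)/5
  f_xx(t,x) = 36*exp(4*t/3 - 6*x/5)/25
Assemble drift = f_t + (1/2) f_xx = 154*exp(4*t/3 - 6*x/5)/75 and diffusion = f_x = -6*exp(4*t/3 - 6*x/5)/5. Substituting x = B_t:
  d(exp(-6*B_t/5 + 4*t/3)) = (154*exp(-6*B_t/5 + 4*t/3)/75) dt + (-6*exp(-6*B_t/5 + 4*t/3)/5) dB_t.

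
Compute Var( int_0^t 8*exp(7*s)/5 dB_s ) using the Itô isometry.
Var = 32*exp(14*t)/175 - 32/175

The Itô integral of a deterministic integrand f(s) has mean 0 because each increment f(s) * (B_{s+ds} - B_s) has mean 0. By the Itô isometry:
  Var( int_0^t f(s) dB_s ) = E[ (int_0^t f(s) dB_s)^2 ] = int_0^t f(s)^2 ds.
Here f(s) = 8*exp(7*s)/5, so f(s)^2 = 64*exp(14*s)/25. Integrate:
  int_0^t (64*exp(14*s)/25) ds = 32*exp(14*t)/175 - 32/175.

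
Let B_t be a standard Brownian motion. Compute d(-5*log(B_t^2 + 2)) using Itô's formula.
d(-5*log(B_t^2 + 2)) = (5*(B_t^2 - 2)/(B_t^2 + 2)^2) dt + (-10*B_t/(B_t^2 + 2)) dB_t

Itô's formula for f(B_t) gives d f(B_t) = f'(B_t) dB_t + (1/2) f''(B_t) dt. Compute derivatives of f(x) = -5*log(x^2 + 2):
  f'(x)  = -10*x/(x^2 + 2)
  f''(x) = 10*(x^2 - 2)/(x^2 + 2)^2
Substitute x = B_t and multiply the f'' term by 1/2:
  drift     = (1/2) * (10*(x^2 - 2)/(x^2 + 2)^2) evaluated at B_t = 5*(B_t^2 - 2)/(B_t^2 + 2)^2
  diffusion = (-10*x/(x^2 + 2)) evaluated at B_t = -10*B_t/(B_t^2 + 2)
Therefore d(-5*log(B_t^2 + 2)) = (5*(B_t^2 - 2)/(B_t^2 + 2)^2) dt + (-10*B_t/(B_t^2 + 2)) dB_t.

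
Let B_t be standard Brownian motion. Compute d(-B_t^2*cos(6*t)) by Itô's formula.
d(-B_t^2*cos(6*t)) = (6*B_t^2*sin(6*t) - cos(6*t)) dt + (-2*B_t*cos(6*t)) dB_t

Itô's formula for f(t, x): d f(t, B_t) = (f_t + (1/2) f_xx) dt + f_x dB_t. Compute partials of f(t, x) = -x^2*cos(6*t):
  f_t(t,x)  = 6*x^2*sin(6*t)
  f_x(t,x)  = -2*x*cos(6*t)
  f_xx(t,x) = -2*cos(6*t)
Assemble drift = f_t + (1/2) f_xx = 6*x^2*sin(6*t) - cos(6*t) and diffusion = f_x = -2*x*cos(6*t). Substituting x = B_t:
  d(-B_t^2*cos(6*t)) = (6*B_t^2*sin(6*t) - cos(6*t)) dt + (-2*B_t*cos(6*t)) dB_t.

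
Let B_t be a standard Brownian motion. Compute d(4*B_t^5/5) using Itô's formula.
d(4*B_t^5/5) = (8*B_t^3) dt + (4*B_t^4) dB_t

Itô's formula for f(B_t) gives d f(B_t) = f'(B_t) dB_t + (1/2) f''(B_t) dt. Compute derivatives of f(x) = 4*x^5/5:
  f'(x)  = 4*x^4
  f''(x) = 16*x^3
Substitute x = B_t and multiply the f'' term by 1/2:
  drift     = (1/2) * (16*x^3) evaluated at B_t = 8*B_t^3
  diffusion = (4*x^4) evaluated at B_t = 4*B_t^4
Therefore d(4*B_t^5/5) = (8*B_t^3) dt + (4*B_t^4) dB_t.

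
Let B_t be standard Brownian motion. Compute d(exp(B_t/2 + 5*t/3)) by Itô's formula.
d(exp(B_t/2 + 5*t/3)) = (43*exp(B_t/2 + 5*t/3)/24) dt + (exp(B_t/2 + 5*t/3)/2) dB_t

Itô's formula for f(t, x): d f(t, B_t) = (f_t + (1/2) f_xx) dt + f_x dB_t. Compute partials of f(t, x) = exp(5*t/3 + x/2):
  f_t(t,x)  = 5*exp(5*t/3 + x/2)/3
  f_x(t,x)  = exp(5*t/3 + x/2)/2
  f_xx(t,x) = exp(5*t/3 + x/2)/4
Assemble drift = f_t + (1/2) f_xx = 43*exp(5*t/3 + x/2)/24 and diffusion = f_x = exp(5*t/3 + x/2)/2. Substituting x = B_t:
  d(exp(B_t/2 + 5*t/3)) = (43*exp(B_t/2 + 5*t/3)/24) dt + (exp(B_t/2 + 5*t/3)/2) dB_t.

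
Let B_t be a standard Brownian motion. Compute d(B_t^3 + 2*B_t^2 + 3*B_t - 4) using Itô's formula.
d(B_t^3 + 2*B_t^2 + 3*B_t - 4) = (3*B_t + 2) dt + (3*B_t^2 + 4*B_t + 3) dB_t

Itô's formula for f(B_t) gives d f(B_t) = f'(B_t) dB_t + (1/2) f''(B_t) dt. Compute derivatives of f(x) = x^3 + 2*x^2 + 3*x - 4:
  f'(x)  = 3*x^2 + 4*x + 3
  f''(x) = 6*x + 4
Substitute x = B_t and multiply the f'' term by 1/2:
  drift     = (1/2) * (6*x + 4) evaluated at B_t = 3*B_t + 2
  diffusion = (3*x^2 + 4*x + 3) evaluated at B_t = 3*B_t^2 + 4*B_t + 3
Therefore d(B_t^3 + 2*B_t^2 + 3*B_t - 4) = (3*B_t + 2) dt + (3*B_t^2 + 4*B_t + 3) dB_t.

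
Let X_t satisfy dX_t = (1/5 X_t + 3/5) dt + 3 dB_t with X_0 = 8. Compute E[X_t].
E[X_t] = 11*exp(t/5) - 3

Taking expectations and using E[dB_t] = 0, the mean m(t) = E[X_t] satisfies the ODE m'(t) = a m(t) + b with m(0) = x_0. With a = 1/5, b = 3/5, x_0 = 8, the solution is
  m(t) = x_0 * exp(a t) + (b/a) * (exp(a t) - 1)
       = 8 * exp((1/5) t) + ((3/5)/(1/5)) * (exp((1/5) t) - 1)
       = 11*exp(t/5) - 3.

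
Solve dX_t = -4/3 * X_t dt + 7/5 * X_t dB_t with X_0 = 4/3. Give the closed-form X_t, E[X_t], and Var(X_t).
X_t = 4/3 * exp((-347/150) t + (7/5) B_t); E[X_t] = 4*exp(-4*t/3)/3; Var(X_t) = (16*exp(49*t/25) - 16)*exp(-8*t/3)/9

For GBM dX = mu X dt + sigma X dB with X_0 = x_0, apply Itô to Y = log X: dY = (mu - sigma^2/2) dt + sigma dB, so Y_t = log(x_0) + (mu - sigma^2/2) t + sigma B_t and hence X_t = x_0 * exp((mu - sigma^2/2) t + sigma B_t).
With mu = -4/3, sigma = 7/5, x_0 = 4/3, this gives:
  X_t = 4/3 * exp((-347/150) * t + (7/5) * B_t).
Since sigma*B_t ~ Normal(0, sigma^2 t), E[exp(sigma*B_t)] = exp(sigma^2 t / 2); so E[X_t] = x_0 * exp((mu - sigma^2/2) t) * exp(sigma^2 t / 2) = x_0 * exp(mu t) = 4*exp(-4*t/3)/3.
Var(X_t) = E[X_t^2] - (E[X_t])^2 = x_0^2 * exp(2 mu t) * (exp(sigma^2 t) - 1) = (16*exp(49*t/25) - 16)*exp(-8*t/3)/9.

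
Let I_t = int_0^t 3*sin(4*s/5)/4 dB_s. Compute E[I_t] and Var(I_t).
E[I_t] = 0; Var(I_t) = 9*t/32 - 45*sin(4*t/5)*cos(4*t/5)/128

The Itô integral of a deterministic integrand f(s) has mean 0 because each increment f(s) * (B_{s+ds} - B_s) has mean 0. By the Itô isometry:
  Var( int_0^t f(s) dB_s ) = E[ (int_0^t f(s) dB_s)^2 ] = int_0^t f(s)^2 ds.
Here f(s) = 3*sin(4*s/5)/4, so f(s)^2 = 9*sin(4*s/5)^2/16. Integrate:
  int_0^t (9*sin(4*s/5)^2/16) ds = 9*t/32 - 45*sin(4*t/5)*cos(4*t/5)/128.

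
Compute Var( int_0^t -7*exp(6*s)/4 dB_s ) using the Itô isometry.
Var = 49*exp(12*t)/192 - 49/192

The Itô integral of a deterministic integrand f(s) has mean 0 because each increment f(s) * (B_{s+ds} - B_s) has mean 0. By the Itô isometry:
  Var( int_0^t f(s) dB_s ) = E[ (int_0^t f(s) dB_s)^2 ] = int_0^t f(s)^2 ds.
Here f(s) = -7*exp(6*s)/4, so f(s)^2 = 49*exp(12*s)/16. Integrate:
  int_0^t (49*exp(12*s)/16) ds = 49*exp(12*t)/192 - 49/192.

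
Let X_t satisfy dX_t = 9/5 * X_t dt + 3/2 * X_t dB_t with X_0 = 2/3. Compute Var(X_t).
Var(X_t) = 4*(exp(9*t/4) - 1)*exp(18*t/5)/9

For GBM dX = mu X dt + sigma X dB with X_0 = x_0, apply Itô to Y = log X: dY = (mu - sigma^2/2) dt + sigma dB, so Y_t = log(x_0) + (mu - sigma^2/2) t + sigma B_t and hence X_t = x_0 * exp((mu - sigma^2/2) t + sigma B_t).
With mu = 9/5, sigma = 3/2, x_0 = 2/3, this gives:
  X_t = 2/3 * exp((27/40) * t + (3/2) * B_t).
Since sigma*B_t ~ Normal(0, sigma^2 t), E[exp(sigma*B_t)] = exp(sigma^2 t / 2); so E[X_t] = x_0 * exp((mu - sigma^2/2) t) * exp(sigma^2 t / 2) = x_0 * exp(mu t) = 2*exp(9*t/5)/3.
Var(X_t) = E[X_t^2] - (E[X_t])^2 = x_0^2 * exp(2 mu t) * (exp(sigma^2 t) - 1) = 4*(exp(9*t/4) - 1)*exp(18*t/5)/9.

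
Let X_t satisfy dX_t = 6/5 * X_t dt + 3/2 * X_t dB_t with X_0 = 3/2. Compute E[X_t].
E[X_t] = 3*exp(6*t/5)/2

For GBM dX = mu X dt + sigma X dB with X_0 = x_0, apply Itô to Y = log X: dY = (mu - sigma^2/2) dt + sigma dB, so Y_t = log(x_0) + (mu - sigma^2/2) t + sigma B_t and hence X_t = x_0 * exp((mu - sigma^2/2) t + sigma B_t).
With mu = 6/5, sigma = 3/2, x_0 = 3/2, this gives:
  X_t = 3/2 * exp((3/40) * t + (3/2) * B_t).
Since sigma*B_t ~ Normal(0, sigma^2 t), E[exp(sigma*B_t)] = exp(sigma^2 t / 2); so E[X_t] = x_0 * exp((mu - sigma^2/2) t) * exp(sigma^2 t / 2) = x_0 * exp(mu t) = 3*exp(6*t/5)/2.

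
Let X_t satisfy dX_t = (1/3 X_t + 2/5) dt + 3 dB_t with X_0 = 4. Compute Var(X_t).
Var(X_t) = 27*exp(2*t/3)/2 - 27/2

The variance V(t) = Var(X_t) satisfies V'(t) = 2 a V(t) + c^2 with V(0) = 0 (drift coefficient is linear in X, diffusion is constant). With a = 1/3, c = 3, the solution is
  V(t) = (c^2 / (2 a)) * (exp(2 a t) - 1)
       = (3^2 / (2*(1/3))) * (exp((2/3) t) - 1)
       = 27*exp(2*t/3)/2 - 27/2.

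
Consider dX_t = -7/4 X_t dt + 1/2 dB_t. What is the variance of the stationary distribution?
lim Var(X_t) = 1/14

The OU SDE dX = -theta X dt + sigma dB admits the integrating factor exp(theta t): d(exp(theta t) X_t) = sigma exp(theta t) dB_t. Integrating from 0 to t gives X_t = x_0 * exp(-theta t) + sigma * int_0^t exp(-theta (t-s)) dB_s for any initial x_0. The Itô integral has variance (by the Itô isometry) sigma^2 * int_0^t exp(-2 theta (t - s)) ds = sigma^2 * (1 - exp(-2 theta t)) / (2 theta), independent of x_0.
With theta = 7/4, sigma = 1/2:
  Var(X_t) = (1/2)^2 * (1 - exp(-2*7/4 t)) / (2 * 7/4) = 1/14 - exp(-7*t/2)/14.
As t -> infinity, exp(-2*7/4 t) -> 0, so the stationary variance is sigma^2 / (2 theta) = 1/14.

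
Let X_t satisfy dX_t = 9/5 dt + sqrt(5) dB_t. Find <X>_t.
<X>_t = 5*t

For an Itô process dX_t = a(t) dt + b(t) dB_t, the quadratic variation is <X>_t = int_0^t b(s)^2 ds (the drift term does not contribute). Here b(s) = sqrt(5), so
  b(s)^2 = 5.
Integrating from 0 to t:
  <X>_t = int_0^t (5) ds = 5*t.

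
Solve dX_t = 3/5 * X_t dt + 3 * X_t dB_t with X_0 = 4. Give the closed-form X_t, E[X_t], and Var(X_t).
X_t = 4 * exp((-39/10) t + (3) B_t); E[X_t] = 4*exp(3*t/5); Var(X_t) = 16*(exp(9*t) - 1)*exp(6*t/5)

For GBM dX = mu X dt + sigma X dB with X_0 = x_0, apply Itô to Y = log X: dY = (mu - sigma^2/2) dt + sigma dB, so Y_t = log(x_0) + (mu - sigma^2/2) t + sigma B_t and hence X_t = x_0 * exp((mu - sigma^2/2) t + sigma B_t).
With mu = 3/5, sigma = 3, x_0 = 4, this gives:
  X_t = 4 * exp((-39/10) * t + (3) * B_t).
Since sigma*B_t ~ Normal(0, sigma^2 t), E[exp(sigma*B_t)] = exp(sigma^2 t / 2); so E[X_t] = x_0 * exp((mu - sigma^2/2) t) * exp(sigma^2 t / 2) = x_0 * exp(mu t) = 4*exp(3*t/5).
Var(X_t) = E[X_t^2] - (E[X_t])^2 = x_0^2 * exp(2 mu t) * (exp(sigma^2 t) - 1) = 16*(exp(9*t) - 1)*exp(6*t/5).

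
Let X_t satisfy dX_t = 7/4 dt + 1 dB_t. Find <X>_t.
<X>_t = t

For an Itô process dX_t = a(t) dt + b(t) dB_t, the quadratic variation is <X>_t = int_0^t b(s)^2 ds (the drift term does not contribute). Here b(s) = 1, so
  b(s)^2 = 1.
Integrating from 0 to t:
  <X>_t = int_0^t (1) ds = t.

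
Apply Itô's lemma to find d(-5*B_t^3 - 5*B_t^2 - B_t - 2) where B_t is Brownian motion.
d(-5*B_t^3 - 5*B_t^2 - B_t - 2) = (-15*B_t - 5) dt + (-15*B_t^2 - 10*B_t - 1) dB_t

Itô's formula for f(B_t) gives d f(B_t) = f'(B_t) dB_t + (1/2) f''(B_t) dt. Compute derivatives of f(x) = -5*x^3 - 5*x^2 - x - 2:
  f'(x)  = -15*x^2 - 10*x - 1
  f''(x) = -30*x - 10
Substitute x = B_t and multiply the f'' term by 1/2:
  drift     = (1/2) * (-30*x - 10) evaluated at B_t = -15*B_t - 5
  diffusion = (-15*x^2 - 10*x - 1) evaluated at B_t = -15*B_t^2 - 10*B_t - 1
Therefore d(-5*B_t^3 - 5*B_t^2 - B_t - 2) = (-15*B_t - 5) dt + (-15*B_t^2 - 10*B_t - 1) dB_t.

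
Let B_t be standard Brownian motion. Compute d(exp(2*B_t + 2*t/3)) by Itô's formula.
d(exp(2*B_t + 2*t/3)) = (8*exp(2*B_t + 2*t/3)/3) dt + (2*exp(2*B_t + 2*t/3)) dB_t

Itô's formula for f(t, x): d f(t, B_t) = (f_t + (1/2) f_xx) dt + f_x dB_t. Compute partials of f(t, x) = exp(2*t/3 + 2*x):
  f_t(t,x)  = 2*exp(2*t/3 + 2*x)/3
  f_x(t,x)  = 2*exp(2*t/3 + 2*x)
  f_xx(t,x) = 4*exp(2*t/3 + 2*x)
Assemble drift = f_t + (1/2) f_xx = 8*exp(2*t/3 + 2*x)/3 and diffusion = f_x = 2*exp(2*t/3 + 2*x). Substituting x = B_t:
  d(exp(2*B_t + 2*t/3)) = (8*exp(2*B_t + 2*t/3)/3) dt + (2*exp(2*B_t + 2*t/3)) dB_t.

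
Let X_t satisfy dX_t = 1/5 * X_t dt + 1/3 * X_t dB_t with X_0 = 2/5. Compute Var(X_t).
Var(X_t) = 4*(exp(t/9) - 1)*exp(2*t/5)/25

For GBM dX = mu X dt + sigma X dB with X_0 = x_0, apply Itô to Y = log X: dY = (mu - sigma^2/2) dt + sigma dB, so Y_t = log(x_0) + (mu - sigma^2/2) t + sigma B_t and hence X_t = x_0 * exp((mu - sigma^2/2) t + sigma B_t).
With mu = 1/5, sigma = 1/3, x_0 = 2/5, this gives:
  X_t = 2/5 * exp((13/90) * t + (1/3) * B_t).
Since sigma*B_t ~ Normal(0, sigma^2 t), E[exp(sigma*B_t)] = exp(sigma^2 t / 2); so E[X_t] = x_0 * exp((mu - sigma^2/2) t) * exp(sigma^2 t / 2) = x_0 * exp(mu t) = 2*exp(t/5)/5.
Var(X_t) = E[X_t^2] - (E[X_t])^2 = x_0^2 * exp(2 mu t) * (exp(sigma^2 t) - 1) = 4*(exp(t/9) - 1)*exp(2*t/5)/25.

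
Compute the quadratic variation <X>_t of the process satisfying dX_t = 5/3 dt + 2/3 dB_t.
<X>_t = 4*t/9

For an Itô process dX_t = a(t) dt + b(t) dB_t, the quadratic variation is <X>_t = int_0^t b(s)^2 ds (the drift term does not contribute). Here b(s) = 2/3, so
  b(s)^2 = 4/9.
Integrating from 0 to t:
  <X>_t = int_0^t (4/9) ds = 4*t/9.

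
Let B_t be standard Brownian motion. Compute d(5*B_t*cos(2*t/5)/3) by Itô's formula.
d(5*B_t*cos(2*t/5)/3) = (-2*B_t*sin(2*t/5)/3) dt + (5*cos(2*t/5)/3) dB_t

Itô's formula for f(t, x): d f(t, B_t) = (f_t + (1/2) f_xx) dt + f_x dB_t. Compute partials of f(t, x) = 5*x*cos(2*t/5)/3:
  f_t(t,x)  = -2*x*sin(2*t/5)/3
  f_x(t,x)  = 5*cos(2*t/5)/3
  f_xx(t,x) = 0
Assemble drift = f_t + (1/2) f_xx = -2*x*sin(2*t/5)/3 and diffusion = f_x = 5*cos(2*t/5)/3. Substituting x = B_t:
  d(5*B_t*cos(2*t/5)/3) = (-2*B_t*sin(2*t/5)/3) dt + (5*cos(2*t/5)/3) dB_t.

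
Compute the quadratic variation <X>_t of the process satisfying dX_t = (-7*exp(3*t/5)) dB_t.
<X>_t = 245*exp(6*t/5)/6 - 245/6

For an Itô process dX_t = a(t) dt + b(t) dB_t, the quadratic variation is <X>_t = int_0^t b(s)^2 ds (the drift term does not contribute). Here b(s) = -7*exp(3*s/5), so
  b(s)^2 = 49*exp(6*s/5).
Integrating from 0 to t:
  <X>_t = int_0^t (49*exp(6*s/5)) ds = 245*exp(6*t/5)/6 - 245/6.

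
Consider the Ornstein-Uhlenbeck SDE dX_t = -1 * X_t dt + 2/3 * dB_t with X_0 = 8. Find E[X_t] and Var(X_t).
E[X_t] = 8*exp(-t); Var(X_t) = 2/9 - 2*exp(-2*t)/9

The OU SDE dX = -theta X dt + sigma dB admits the integrating factor exp(theta t): d(exp(theta t) X_t) = sigma exp(theta t) dB_t. Integrating from 0 to t:
  X_t = x_0 * exp(-theta t) + sigma * int_0^t exp(-theta (t-s)) dB_s.
The Itô integral has mean 0 and (by the Itô isometry) variance sigma^2 * int_0^t exp(-2 theta (t - s)) ds = sigma^2 * (1 - exp(-2 theta t)) / (2 theta).
With theta = 1, sigma = 2/3, x_0 = 8:
  E[X_t] = 8 * exp(-1 t) = 8*exp(-t)
  Var(X_t) = (2/3)^2 * (1 - exp(-2*1 t)) / (2 * 1) = 2/9 - 2*exp(-2*t)/9.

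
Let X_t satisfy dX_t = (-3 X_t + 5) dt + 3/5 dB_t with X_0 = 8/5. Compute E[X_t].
E[X_t] = 5/3 - exp(-3*t)/15

Taking expectations and using E[dB_t] = 0, the mean m(t) = E[X_t] satisfies the ODE m'(t) = a m(t) + b with m(0) = x_0. With a = -3, b = 5, x_0 = 8/5, the solution is
  m(t) = x_0 * exp(a t) + (b/a) * (exp(a t) - 1)
       = (8/5) * exp((-3) t) + (5/(-3)) * (exp((-3) t) - 1)
       = 5/3 - exp(-3*t)/15.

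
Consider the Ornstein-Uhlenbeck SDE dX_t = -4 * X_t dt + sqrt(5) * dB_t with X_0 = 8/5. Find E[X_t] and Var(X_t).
E[X_t] = 8*exp(-4*t)/5; Var(X_t) = 5/8 - 5*exp(-8*t)/8

The OU SDE dX = -theta X dt + sigma dB admits the integrating factor exp(theta t): d(exp(theta t) X_t) = sigma exp(theta t) dB_t. Integrating from 0 to t:
  X_t = x_0 * exp(-theta t) + sigma * int_0^t exp(-theta (t-s)) dB_s.
The Itô integral has mean 0 and (by the Itô isometry) variance sigma^2 * int_0^t exp(-2 theta (t - s)) ds = sigma^2 * (1 - exp(-2 theta t)) / (2 theta).
With theta = 4, sigma = sqrt(5), x_0 = 8/5:
  E[X_t] = 8/5 * exp(-4 t) = 8*exp(-4*t)/5
  Var(X_t) = (sqrt(5))^2 * (1 - exp(-2*4 t)) / (2 * 4) = 5/8 - 5*exp(-8*t)/8.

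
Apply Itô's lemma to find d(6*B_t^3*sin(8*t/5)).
d(6*B_t^3*sin(8*t/5)) = (48*B_t^3*cos(8*t/5)/5 + 18*B_t*sin(8*t/5)) dt + (18*B_t^2*sin(8*t/5)) dB_t

Itô's formula for f(t, x): d f(t, B_t) = (f_t + (1/2) f_xx) dt + f_x dB_t. Compute partials of f(t, x) = 6*x^3*sin(8*t/5):
  f_t(t,x)  = 48*x^3*cos(8*t/5)/5
  f_x(t,x)  = 18*x^2*sin(8*t/5)
  f_xx(t,x) = 36*x*sin(8*t/5)
Assemble drift = f_t + (1/2) f_xx = 48*x^3*cos(8*t/5)/5 + 18*x*sin(8*t/5) and diffusion = f_x = 18*x^2*sin(8*t/5). Substituting x = B_t:
  d(6*B_t^3*sin(8*t/5)) = (48*B_t^3*cos(8*t/5)/5 + 18*B_t*sin(8*t/5)) dt + (18*B_t^2*sin(8*t/5)) dB_t.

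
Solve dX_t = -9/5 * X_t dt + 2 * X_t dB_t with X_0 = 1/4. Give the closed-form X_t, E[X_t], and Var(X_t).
X_t = 1/4 * exp((-19/5) t + (2) B_t); E[X_t] = exp(-9*t/5)/4; Var(X_t) = (exp(4*t) - 1)*exp(-18*t/5)/16

For GBM dX = mu X dt + sigma X dB with X_0 = x_0, apply Itô to Y = log X: dY = (mu - sigma^2/2) dt + sigma dB, so Y_t = log(x_0) + (mu - sigma^2/2) t + sigma B_t and hence X_t = x_0 * exp((mu - sigma^2/2) t + sigma B_t).
With mu = -9/5, sigma = 2, x_0 = 1/4, this gives:
  X_t = 1/4 * exp((-19/5) * t + (2) * B_t).
Since sigma*B_t ~ Normal(0, sigma^2 t), E[exp(sigma*B_t)] = exp(sigma^2 t / 2); so E[X_t] = x_0 * exp((mu - sigma^2/2) t) * exp(sigma^2 t / 2) = x_0 * exp(mu t) = exp(-9*t/5)/4.
Var(X_t) = E[X_t^2] - (E[X_t])^2 = x_0^2 * exp(2 mu t) * (exp(sigma^2 t) - 1) = (exp(4*t) - 1)*exp(-18*t/5)/16.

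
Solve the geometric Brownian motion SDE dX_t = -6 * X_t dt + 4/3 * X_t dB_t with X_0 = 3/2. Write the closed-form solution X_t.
X_t = 3/2 * exp((-62/9) * t + (4/3) * B_t)

For GBM dX = mu X dt + sigma X dB with X_0 = x_0, apply Itô to Y = log X: dY = (mu - sigma^2/2) dt + sigma dB, so Y_t = log(x_0) + (mu - sigma^2/2) t + sigma B_t and hence X_t = x_0 * exp((mu - sigma^2/2) t + sigma B_t).
With mu = -6, sigma = 4/3, x_0 = 3/2, this gives:
  X_t = 3/2 * exp((-62/9) * t + (4/3) * B_t).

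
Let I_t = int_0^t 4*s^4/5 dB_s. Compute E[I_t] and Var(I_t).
E[I_t] = 0; Var(I_t) = 16*t^9/225

The Itô integral of a deterministic integrand f(s) has mean 0 because each increment f(s) * (B_{s+ds} - B_s) has mean 0. By the Itô isometry:
  Var( int_0^t f(s) dB_s ) = E[ (int_0^t f(s) dB_s)^2 ] = int_0^t f(s)^2 ds.
Here f(s) = 4*s^4/5, so f(s)^2 = 16*s^8/25. Integrate:
  int_0^t (16*s^8/25) ds = 16*t^9/225.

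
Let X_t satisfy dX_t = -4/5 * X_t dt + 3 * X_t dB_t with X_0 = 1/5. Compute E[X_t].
E[X_t] = exp(-4*t/5)/5

For GBM dX = mu X dt + sigma X dB with X_0 = x_0, apply Itô to Y = log X: dY = (mu - sigma^2/2) dt + sigma dB, so Y_t = log(x_0) + (mu - sigma^2/2) t + sigma B_t and hence X_t = x_0 * exp((mu - sigma^2/2) t + sigma B_t).
With mu = -4/5, sigma = 3, x_0 = 1/5, this gives:
  X_t = 1/5 * exp((-53/10) * t + (3) * B_t).
Since sigma*B_t ~ Normal(0, sigma^2 t), E[exp(sigma*B_t)] = exp(sigma^2 t / 2); so E[X_t] = x_0 * exp((mu - sigma^2/2) t) * exp(sigma^2 t / 2) = x_0 * exp(mu t) = exp(-4*t/5)/5.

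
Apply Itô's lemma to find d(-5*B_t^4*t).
d(-5*B_t^4*t) = (5*B_t^2*(-B_t^2 - 6*t)) dt + (-20*B_t^3*t) dB_t

Itô's formula for f(t, x): d f(t, B_t) = (f_t + (1/2) f_xx) dt + f_x dB_t. Compute partials of f(t, x) = -5*t*x^4:
  f_t(t,x)  = -5*x^4
  f_x(t,x)  = -20*t*x^3
  f_xx(t,x) = -60*t*x^2
Assemble drift = f_t + (1/2) f_xx = 5*x^2*(-6*t - x^2) and diffusion = f_x = -20*t*x^3. Substituting x = B_t:
  d(-5*B_t^4*t) = (5*B_t^2*(-B_t^2 - 6*t)) dt + (-20*B_t^3*t) dB_t.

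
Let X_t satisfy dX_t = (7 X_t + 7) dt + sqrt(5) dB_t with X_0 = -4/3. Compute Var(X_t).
Var(X_t) = 5*exp(14*t)/14 - 5/14

The variance V(t) = Var(X_t) satisfies V'(t) = 2 a V(t) + c^2 with V(0) = 0 (drift coefficient is linear in X, diffusion is constant). With a = 7, c = sqrt(5), the solution is
  V(t) = (c^2 / (2 a)) * (exp(2 a t) - 1)
       = (sqrt(5)^2 / (2*7)) * (exp(14 t) - 1)
       = 5*exp(14*t)/14 - 5/14.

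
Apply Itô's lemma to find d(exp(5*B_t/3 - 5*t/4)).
d(exp(5*B_t/3 - 5*t/4)) = (5*exp(5*B_t/3 - 5*t/4)/36) dt + (5*exp(5*B_t/3 - 5*t/4)/3) dB_t

Itô's formula for f(t, x): d f(t, B_t) = (f_t + (1/2) f_xx) dt + f_x dB_t. Compute partials of f(t, x) = exp(-5*t/4 + 5*x/3):
  f_t(t,x)  = -5*exp(-5*t/4 + 5*x/3)/4
  f_x(t,x)  = 5*exp(-5*t/4 + 5*x/3)/3
  f_xx(t,x) = 25*exp(-5*t/4 + 5*x/3)/9
Assemble drift = f_t + (1/2) f_xx = 5*exp(-5*t/4 + 5*x/3)/36 and diffusion = f_x = 5*exp(-5*t/4 + 5*x/3)/3. Substituting x = B_t:
  d(exp(5*B_t/3 - 5*t/4)) = (5*exp(5*B_t/3 - 5*t/4)/36) dt + (5*exp(5*B_t/3 - 5*t/4)/3) dB_t.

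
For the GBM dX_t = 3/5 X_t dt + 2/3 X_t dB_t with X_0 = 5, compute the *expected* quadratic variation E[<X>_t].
E[<X>_t] = 250*exp(74*t/45)/37 - 250/37

<X>_t = int_0^t ((2/3) * X_s)^2 ds. Taking expectation inside the integral: E[<X>_t] = (2/3)^2 * int_0^t E[X_s^2] ds. For GBM, E[X_s^2] = x_0^2 * exp((2 mu + sigma^2) s). Integrating:
  E[<X>_t] = (2/3)^2 * 5^2 * (exp((2*(3/5) + (2/3)^2) t) - 1) / (2*(3/5) + (2/3)^2)
           = (2/3)^2 * 5^2 * (exp((74/45) t) - 1) / (74/45) = 250*exp(74*t/45)/37 - 250/37.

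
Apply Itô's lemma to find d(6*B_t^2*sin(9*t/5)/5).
d(6*B_t^2*sin(9*t/5)/5) = (54*B_t^2*cos(9*t/5)/25 + 6*sin(9*t/5)/5) dt + (12*B_t*sin(9*t/5)/5) dB_t

Itô's formula for f(t, x): d f(t, B_t) = (f_t + (1/2) f_xx) dt + f_x dB_t. Compute partials of f(t, x) = 6*x^2*sin(9*t/5)/5:
  f_t(t,x)  = 54*x^2*cos(9*t/5)/25
  f_x(t,x)  = 12*x*sin(9*t/5)/5
  f_xx(t,x) = 12*sin(9*t/5)/5
Assemble drift = f_t + (1/2) f_xx = 54*x^2*cos(9*t/5)/25 + 6*sin(9*t/5)/5 and diffusion = f_x = 12*x*sin(9*t/5)/5. Substituting x = B_t:
  d(6*B_t^2*sin(9*t/5)/5) = (54*B_t^2*cos(9*t/5)/25 + 6*sin(9*t/5)/5) dt + (12*B_t*sin(9*t/5)/5) dB_t.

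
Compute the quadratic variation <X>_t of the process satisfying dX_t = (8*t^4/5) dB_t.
<X>_t = 64*t^9/225

For an Itô process dX_t = a(t) dt + b(t) dB_t, the quadratic variation is <X>_t = int_0^t b(s)^2 ds (the drift term does not contribute). Here b(s) = 8*s^4/5, so
  b(s)^2 = 64*s^8/25.
Integrating from 0 to t:
  <X>_t = int_0^t (64*s^8/25) ds = 64*t^9/225.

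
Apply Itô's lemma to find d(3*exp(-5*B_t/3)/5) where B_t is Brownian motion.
d(3*exp(-5*B_t/3)/5) = (5*exp(-5*B_t/3)/6) dt + (-exp(-5*B_t/3)) dB_t

Itô's formula for f(B_t) gives d f(B_t) = f'(B_t) dB_t + (1/2) f''(B_t) dt. Compute derivatives of f(x) = 3*exp(-5*x/3)/5:
  f'(x)  = -exp(-5*x/3)
  f''(x) = 5*exp(-5*x/3)/3
Substitute x = B_t and multiply the f'' term by 1/2:
  drift     = (1/2) * (5*exp(-5*x/3)/3) evaluated at B_t = 5*exp(-5*B_t/3)/6
  diffusion = (-exp(-5*x/3)) evaluated at B_t = -exp(-5*B_t/3)
Therefore d(3*exp(-5*B_t/3)/5) = (5*exp(-5*B_t/3)/6) dt + (-exp(-5*B_t/3)) dB_t.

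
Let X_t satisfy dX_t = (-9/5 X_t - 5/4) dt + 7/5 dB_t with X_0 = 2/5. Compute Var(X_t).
Var(X_t) = 49/90 - 49*exp(-18*t/5)/90

The variance V(t) = Var(X_t) satisfies V'(t) = 2 a V(t) + c^2 with V(0) = 0 (drift coefficient is linear in X, diffusion is constant). With a = -9/5, c = 7/5, the solution is
  V(t) = (c^2 / (2 a)) * (exp(2 a t) - 1)
       = ((7/5)^2 / (2*(-9/5))) * (exp((-18/5) t) - 1)
       = 49/90 - 49*exp(-18*t/5)/90.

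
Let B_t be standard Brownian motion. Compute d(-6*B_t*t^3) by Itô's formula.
d(-6*B_t*t^3) = (-18*B_t*t^2) dt + (-6*t^3) dB_t

Itô's formula for f(t, x): d f(t, B_t) = (f_t + (1/2) f_xx) dt + f_x dB_t. Compute partials of f(t, x) = -6*t^3*x:
  f_t(t,x)  = -18*t^2*x
  f_x(t,x)  = -6*t^3
  f_xx(t,x) = 0
Assemble drift = f_t + (1/2) f_xx = -18*t^2*x and diffusion = f_x = -6*t^3. Substituting x = B_t:
  d(-6*B_t*t^3) = (-18*B_t*t^2) dt + (-6*t^3) dB_t.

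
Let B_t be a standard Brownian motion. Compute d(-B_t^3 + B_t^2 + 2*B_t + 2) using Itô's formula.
d(-B_t^3 + B_t^2 + 2*B_t + 2) = (1 - 3*B_t) dt + (-3*B_t^2 + 2*B_t + 2) dB_t

Itô's formula for f(B_t) gives d f(B_t) = f'(B_t) dB_t + (1/2) f''(B_t) dt. Compute derivatives of f(x) = -x^3 + x^2 + 2*x + 2:
  f'(x)  = -3*x^2 + 2*x + 2
  f''(x) = 2 - 6*x
Substitute x = B_t and multiply the f'' term by 1/2:
  drift     = (1/2) * (2 - 6*x) evaluated at B_t = 1 - 3*B_t
  diffusion = (-3*x^2 + 2*x + 2) evaluated at B_t = -3*B_t^2 + 2*B_t + 2
Therefore d(-B_t^3 + B_t^2 + 2*B_t + 2) = (1 - 3*B_t) dt + (-3*B_t^2 + 2*B_t + 2) dB_t.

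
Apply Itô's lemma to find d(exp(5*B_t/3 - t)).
d(exp(5*B_t/3 - t)) = (7*exp(5*B_t/3 - t)/18) dt + (5*exp(5*B_t/3 - t)/3) dB_t

Itô's formula for f(t, x): d f(t, B_t) = (f_t + (1/2) f_xx) dt + f_x dB_t. Compute partials of f(t, x) = exp(-t + 5*x/3):
  f_t(t,x)  = -exp(-t + 5*x/3)
  f_x(t,x)  = 5*exp(-t + 5*x/3)/3
  f_xx(t,x) = 25*exp(-t + 5*x/3)/9
Assemble drift = f_t + (1/2) f_xx = 7*exp(-t + 5*x/3)/18 and diffusion = f_x = 5*exp(-t + 5*x/3)/3. Substituting x = B_t:
  d(exp(5*B_t/3 - t)) = (7*exp(5*B_t/3 - t)/18) dt + (5*exp(5*B_t/3 - t)/3) dB_t.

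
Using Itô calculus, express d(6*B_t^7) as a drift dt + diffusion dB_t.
d(6*B_t^7) = (126*B_t^5) dt + (42*B_t^6) dB_t

Itô's formula for f(B_t) gives d f(B_t) = f'(B_t) dB_t + (1/2) f''(B_t) dt. Compute derivatives of f(x) = 6*x^7:
  f'(x)  = 42*x^6
  f''(x) = 252*x^5
Substitute x = B_t and multiply the f'' term by 1/2:
  drift     = (1/2) * (252*x^5) evaluated at B_t = 126*B_t^5
  diffusion = (42*x^6) evaluated at B_t = 42*B_t^6
Therefore d(6*B_t^7) = (126*B_t^5) dt + (42*B_t^6) dB_t.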